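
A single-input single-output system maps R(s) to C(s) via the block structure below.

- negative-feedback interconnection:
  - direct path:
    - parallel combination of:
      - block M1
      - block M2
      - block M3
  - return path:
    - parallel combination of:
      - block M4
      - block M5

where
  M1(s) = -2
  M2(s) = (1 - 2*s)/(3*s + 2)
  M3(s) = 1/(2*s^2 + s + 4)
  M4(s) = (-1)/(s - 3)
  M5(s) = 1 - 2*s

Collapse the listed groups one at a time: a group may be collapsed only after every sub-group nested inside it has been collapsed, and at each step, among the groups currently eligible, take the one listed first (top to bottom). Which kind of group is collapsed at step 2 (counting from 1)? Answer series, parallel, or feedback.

Step 1. combine M1, M2, M3 in parallel
Step 2. combine M4, M5 in parallel
Step 3. reduce the feedback loop with forward (M1+M2+M3) and return (M4+M5)
Step 2 collapses a parallel group.

Final answer: parallel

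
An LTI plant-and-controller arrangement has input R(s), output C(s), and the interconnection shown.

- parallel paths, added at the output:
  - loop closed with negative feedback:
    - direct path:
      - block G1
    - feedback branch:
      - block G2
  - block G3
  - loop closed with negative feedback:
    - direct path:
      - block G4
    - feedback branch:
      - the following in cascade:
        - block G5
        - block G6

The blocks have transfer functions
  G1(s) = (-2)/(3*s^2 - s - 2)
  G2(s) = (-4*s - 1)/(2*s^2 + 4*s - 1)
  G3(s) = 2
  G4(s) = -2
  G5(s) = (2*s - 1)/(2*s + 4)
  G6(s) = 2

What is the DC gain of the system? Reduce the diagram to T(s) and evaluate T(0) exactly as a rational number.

(1) apply the feedback formula to G1, G2 = (-4*s^2 - 8*s + 2)/(6*s^4 + 10*s^3 - 11*s^2 + s + 4)
(2) series reduction of G5, G6 = (2*s - 1)/(s + 2)
(3) reduce the feedback loop with forward G4 and return (G5*G6) = (2*s + 4)/(3*s - 4)
(4) parallel reduction of [G1/(1+G1*G2)], G3, [G4/(1+G4*(G5*G6))] = (48*s^5 + 56*s^4 - 140*s^3 + 44*s^2 + 66*s - 24)/(18*s^5 + 6*s^4 - 73*s^3 + 47*s^2 + 8*s - 16)
Step 4 gives the overall T(s). Then T(0) = -24/(-16) = 3/2.

Final answer: 3/2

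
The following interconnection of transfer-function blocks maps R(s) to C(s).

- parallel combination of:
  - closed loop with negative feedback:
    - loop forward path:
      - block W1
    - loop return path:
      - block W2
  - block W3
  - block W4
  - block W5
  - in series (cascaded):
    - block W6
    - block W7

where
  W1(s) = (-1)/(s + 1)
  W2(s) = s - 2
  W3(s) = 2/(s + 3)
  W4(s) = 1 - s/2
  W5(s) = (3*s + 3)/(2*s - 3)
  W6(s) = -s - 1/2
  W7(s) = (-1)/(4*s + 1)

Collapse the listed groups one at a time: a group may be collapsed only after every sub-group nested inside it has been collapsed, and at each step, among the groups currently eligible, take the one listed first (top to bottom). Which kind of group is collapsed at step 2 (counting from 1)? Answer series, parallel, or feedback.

Reducing step by step:

Step 1. apply the feedback formula to W1, W2
Step 2. reduce the series chain W6, W7
Step 3. parallel reduction of [W1/(1+W1*W2)], W3, W4, W5, (W6*W7)
The group at step 2 is a series group.

Answer: series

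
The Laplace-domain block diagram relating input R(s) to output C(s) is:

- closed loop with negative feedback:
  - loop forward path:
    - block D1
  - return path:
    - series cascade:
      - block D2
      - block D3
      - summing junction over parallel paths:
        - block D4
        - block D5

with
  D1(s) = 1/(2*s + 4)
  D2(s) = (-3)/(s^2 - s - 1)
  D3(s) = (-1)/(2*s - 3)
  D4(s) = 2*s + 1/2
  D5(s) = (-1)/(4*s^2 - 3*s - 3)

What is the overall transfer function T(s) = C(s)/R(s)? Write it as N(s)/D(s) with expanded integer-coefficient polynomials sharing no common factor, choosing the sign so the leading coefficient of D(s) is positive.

The answer is (16*s^5 - 52*s^4 + 26*s^3 + 48*s^2 - 24*s - 18)/(32*s^6 - 40*s^5 - 156*s^4 + 248*s^3 + 120*s^2 - 177*s - 87).

Reasoning:
1. sum the parallel branches D4, D5, giving (16*s^3 - 8*s^2 - 15*s - 5)/(8*s^2 - 6*s - 6)
2. reduce the series chain D2, D3, (D4+D5), giving (48*s^3 - 24*s^2 - 45*s - 15)/(16*s^5 - 52*s^4 + 26*s^3 + 48*s^2 - 24*s - 18)
3. feedback reduction of D1, (D2*D3*(D4+D5)): this yields T(s), and no further normalization is needed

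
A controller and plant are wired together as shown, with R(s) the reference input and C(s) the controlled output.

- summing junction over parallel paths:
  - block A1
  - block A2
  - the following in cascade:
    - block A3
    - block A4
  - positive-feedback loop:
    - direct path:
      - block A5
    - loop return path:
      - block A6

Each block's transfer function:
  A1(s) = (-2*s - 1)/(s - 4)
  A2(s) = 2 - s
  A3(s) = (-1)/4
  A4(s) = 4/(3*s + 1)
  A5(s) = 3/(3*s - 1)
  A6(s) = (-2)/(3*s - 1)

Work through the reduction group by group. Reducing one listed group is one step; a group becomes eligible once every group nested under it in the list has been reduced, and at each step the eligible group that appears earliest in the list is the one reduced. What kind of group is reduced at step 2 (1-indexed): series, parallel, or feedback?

1. series reduction of A3, A4
2. apply the feedback formula to A5, A6
3. parallel reduction of A1, A2, (A3*A4), [A5/(1-A5*A6)]
The group at step 2 is a feedback group.

Therefore the answer is feedback.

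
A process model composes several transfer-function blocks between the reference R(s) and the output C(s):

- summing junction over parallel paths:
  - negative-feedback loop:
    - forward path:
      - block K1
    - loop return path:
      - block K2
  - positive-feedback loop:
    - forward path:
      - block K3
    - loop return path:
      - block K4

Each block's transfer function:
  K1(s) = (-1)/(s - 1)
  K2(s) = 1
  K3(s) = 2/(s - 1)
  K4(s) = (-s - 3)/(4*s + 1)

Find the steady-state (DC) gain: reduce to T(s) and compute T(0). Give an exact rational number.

[1] collapse the loop (K1 forward, K2 return) gives (-1)/(s - 2)
[2] feedback reduction of K3, K4 gives (8*s + 2)/(4*s^2 - s + 5)
[3] reduce the parallel group [K1/(1+K1*K2)], [K3/(1-K3*K4)] gives (4*s^2 - 13*s - 9)/(4*s^3 - 9*s^2 + 7*s - 10)
Evaluating the step-3 result (the overall T(s)) at s = 0 gives T(0) = -9/(-10) = 9/10.

Answer: 9/10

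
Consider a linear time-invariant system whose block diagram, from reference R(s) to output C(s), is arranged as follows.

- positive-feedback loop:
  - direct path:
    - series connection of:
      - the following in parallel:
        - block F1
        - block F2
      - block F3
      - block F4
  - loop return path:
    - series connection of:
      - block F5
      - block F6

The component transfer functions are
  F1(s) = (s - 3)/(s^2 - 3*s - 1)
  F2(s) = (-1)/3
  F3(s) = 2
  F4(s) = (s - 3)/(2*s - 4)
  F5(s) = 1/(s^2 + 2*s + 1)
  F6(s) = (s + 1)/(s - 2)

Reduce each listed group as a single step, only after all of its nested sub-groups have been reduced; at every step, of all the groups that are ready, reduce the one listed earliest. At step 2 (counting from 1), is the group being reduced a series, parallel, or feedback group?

Step 1: combine F1, F2 in parallel
Step 2: combine (F1+F2), F3, F4 in series
Step 3: cascade F5, F6
Step 4: feedback reduction of ((F1+F2)*F3*F4), (F5*F6)
So the answer for step 2 is series.

Answer: series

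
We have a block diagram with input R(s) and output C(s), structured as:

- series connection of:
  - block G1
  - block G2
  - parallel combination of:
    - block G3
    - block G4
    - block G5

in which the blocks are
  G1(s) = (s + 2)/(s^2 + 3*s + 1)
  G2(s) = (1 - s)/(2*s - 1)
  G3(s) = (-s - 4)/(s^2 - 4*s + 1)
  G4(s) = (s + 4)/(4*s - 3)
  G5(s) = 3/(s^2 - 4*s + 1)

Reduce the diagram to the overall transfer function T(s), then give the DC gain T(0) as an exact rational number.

First reduce the diagram to T(s).

[1] sum the parallel branches G3, G4, G5, giving (s^3 - 4*s^2 - 16*s + 7)/(4*s^3 - 19*s^2 + 16*s - 3)
[2] combine G1, G2, (G3+G4+G5) in series, giving (-s^5 + 3*s^4 + 22*s^3 + s^2 - 39*s + 14)/(8*s^6 - 18*s^5 - 67*s^4 + 89*s^3 - 12*s^2 - 13*s + 3)
Step 2 gives the overall T(s). Then T(0) = 14/3.

Answer: 14/3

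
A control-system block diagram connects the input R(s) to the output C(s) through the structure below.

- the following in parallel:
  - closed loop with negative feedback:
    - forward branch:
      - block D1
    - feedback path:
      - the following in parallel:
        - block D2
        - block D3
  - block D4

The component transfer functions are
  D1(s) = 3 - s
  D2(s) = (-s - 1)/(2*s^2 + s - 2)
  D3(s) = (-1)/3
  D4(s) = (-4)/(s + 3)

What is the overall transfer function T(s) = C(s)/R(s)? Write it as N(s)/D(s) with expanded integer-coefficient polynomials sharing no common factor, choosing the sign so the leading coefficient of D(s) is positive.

First reduce the diagram to T(s).

Step 1 - sum the parallel branches D2, D3, giving (-2*s^2 - 4*s - 1)/(6*s^2 + 3*s - 6)
Step 2 - reduce the feedback loop with forward D1 and return (D2+D3), giving (-6*s^3 + 15*s^2 + 15*s - 18)/(2*s^3 + 4*s^2 - 8*s - 9)
Step 3 - add [D1/(1+D1*(D2+D3))], D4 (parallel), which is the overall transfer function T(s) = C(s)/R(s) in lowest terms

Answer: (-6*s^4 - 11*s^3 + 44*s^2 + 59*s - 18)/(2*s^4 + 10*s^3 + 4*s^2 - 33*s - 27)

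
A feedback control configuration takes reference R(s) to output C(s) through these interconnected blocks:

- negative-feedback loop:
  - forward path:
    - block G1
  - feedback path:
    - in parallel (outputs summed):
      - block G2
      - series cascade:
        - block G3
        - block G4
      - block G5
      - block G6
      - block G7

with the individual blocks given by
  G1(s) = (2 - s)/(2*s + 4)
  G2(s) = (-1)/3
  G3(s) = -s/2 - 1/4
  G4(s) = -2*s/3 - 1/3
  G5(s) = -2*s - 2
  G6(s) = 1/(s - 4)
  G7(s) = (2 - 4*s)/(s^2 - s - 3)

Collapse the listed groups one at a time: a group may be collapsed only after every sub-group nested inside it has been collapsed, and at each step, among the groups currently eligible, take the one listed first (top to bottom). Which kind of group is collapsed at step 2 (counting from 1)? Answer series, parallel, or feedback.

The answer is parallel.

Reasoning:
Step 1: cascade G3, G4
Step 2: reduce the parallel group G2, (G3*G4), G5, G6, G7
Step 3: feedback reduction of G1, (G2+(G3*G4)+G5+G6+G7)
Step 2 collapses a parallel group.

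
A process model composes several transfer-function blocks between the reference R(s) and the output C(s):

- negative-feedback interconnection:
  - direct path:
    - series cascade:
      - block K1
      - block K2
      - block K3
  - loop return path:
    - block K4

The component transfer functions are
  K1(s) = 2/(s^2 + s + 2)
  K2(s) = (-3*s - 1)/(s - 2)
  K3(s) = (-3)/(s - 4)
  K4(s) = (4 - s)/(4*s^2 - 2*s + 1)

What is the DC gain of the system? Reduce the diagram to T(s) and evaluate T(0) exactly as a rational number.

1. combine K1, K2, K3 in series -> (18*s + 6)/(s^4 - 5*s^3 + 4*s^2 - 4*s + 16)
2. close the feedback loop around (K1*K2*K3), K4 -> (72*s^3 - 12*s^2 + 6*s + 6)/(4*s^6 - 22*s^5 + 27*s^4 - 29*s^3 + 58*s^2 + 30*s + 40)
That last expression is T(s); at s = 0 only the constant terms survive, so T(0) = 6/40 = 3/20.

Hence the answer: 3/20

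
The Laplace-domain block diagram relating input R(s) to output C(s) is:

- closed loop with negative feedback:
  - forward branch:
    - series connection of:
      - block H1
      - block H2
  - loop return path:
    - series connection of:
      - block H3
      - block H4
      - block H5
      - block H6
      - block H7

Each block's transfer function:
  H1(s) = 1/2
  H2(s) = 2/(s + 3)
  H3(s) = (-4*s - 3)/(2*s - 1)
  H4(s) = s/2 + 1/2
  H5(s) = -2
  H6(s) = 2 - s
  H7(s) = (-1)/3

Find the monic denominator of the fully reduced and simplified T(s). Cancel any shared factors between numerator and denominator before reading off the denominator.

Reducing step by step:

(1) cascade H1, H2 = 1/(s + 3)
(2) series reduction of H3, H4, H5, H6, H7 = (4*s^3 - s^2 - 11*s - 6)/(6*s - 3)
(3) collapse the loop ((H1*H2) forward, (H3*H4*H5*H6*H7) return) = (6*s - 3)/(4*s^3 + 5*s^2 + 4*s - 15)
T(s) is the step-3 result (common factors already cancelled). Leading coefficient of the denominator: 4. Divide through by 4 for the monic polynomial.

Answer: s^3 + 5*s^2/4 + s - 15/4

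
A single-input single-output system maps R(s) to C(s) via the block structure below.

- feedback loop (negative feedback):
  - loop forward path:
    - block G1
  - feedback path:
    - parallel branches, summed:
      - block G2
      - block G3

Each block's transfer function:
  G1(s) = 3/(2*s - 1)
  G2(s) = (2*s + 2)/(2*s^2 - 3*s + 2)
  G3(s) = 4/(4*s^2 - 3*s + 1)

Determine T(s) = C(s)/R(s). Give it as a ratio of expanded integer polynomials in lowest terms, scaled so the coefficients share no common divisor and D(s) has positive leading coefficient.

Answer: (24*s^4 - 54*s^3 + 57*s^2 - 27*s + 6)/(16*s^5 - 44*s^4 + 80*s^3 - 7*s^2 - 35*s + 28)

Working:
Step 1: reduce the parallel group G2, G3; result (8*s^3 + 10*s^2 - 16*s + 10)/(8*s^4 - 18*s^3 + 19*s^2 - 9*s + 2)
Step 2: feedback reduction of G1, (G2+G3): this yields T(s), and no further normalization is needed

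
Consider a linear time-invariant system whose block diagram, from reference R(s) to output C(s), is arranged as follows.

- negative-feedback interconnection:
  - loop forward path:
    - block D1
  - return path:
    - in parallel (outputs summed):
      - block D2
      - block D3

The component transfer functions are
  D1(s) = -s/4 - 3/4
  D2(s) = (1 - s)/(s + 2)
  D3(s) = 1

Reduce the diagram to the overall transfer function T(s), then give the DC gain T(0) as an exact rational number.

Step 1. parallel reduction of D2, D3; result 3/(s + 2)
Step 2. feedback reduction of D1, (D2+D3); result (-s^2 - 5*s - 6)/(s - 1)
DC gain: substitute s = 0 into T(s) from step 2: T(0) = -6/(-1) = 6.

Therefore the answer is 6.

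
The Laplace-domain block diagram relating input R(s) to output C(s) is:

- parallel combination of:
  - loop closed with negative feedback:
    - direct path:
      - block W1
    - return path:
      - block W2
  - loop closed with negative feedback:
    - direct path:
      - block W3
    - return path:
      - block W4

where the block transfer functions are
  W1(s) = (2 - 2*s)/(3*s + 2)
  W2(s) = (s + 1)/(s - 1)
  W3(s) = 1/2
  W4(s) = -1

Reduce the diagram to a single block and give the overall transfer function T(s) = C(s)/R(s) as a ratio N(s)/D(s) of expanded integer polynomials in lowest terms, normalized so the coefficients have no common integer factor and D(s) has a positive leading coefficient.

Reducing step by step:

1. collapse the loop (W1 forward, W2 return): (2 - 2*s)/s
2. apply the feedback formula to W3, W4: 1
3. parallel reduction of [W1/(1+W1*W2)], [W3/(1+W3*W4)] - this is the overall T(s), already in the required normalized form

Answer: (2 - s)/s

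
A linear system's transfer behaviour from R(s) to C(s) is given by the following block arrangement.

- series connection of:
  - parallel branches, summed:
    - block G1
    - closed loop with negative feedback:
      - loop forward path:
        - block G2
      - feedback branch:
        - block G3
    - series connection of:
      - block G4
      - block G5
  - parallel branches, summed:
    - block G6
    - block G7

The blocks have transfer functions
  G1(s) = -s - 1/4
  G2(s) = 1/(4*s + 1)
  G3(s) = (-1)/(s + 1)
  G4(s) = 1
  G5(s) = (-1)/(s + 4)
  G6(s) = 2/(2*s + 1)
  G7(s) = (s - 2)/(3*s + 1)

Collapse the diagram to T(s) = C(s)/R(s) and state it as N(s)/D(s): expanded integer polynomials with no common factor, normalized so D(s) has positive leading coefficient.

Answer: (-32*s^5 - 224*s^4 - 490*s^3 - 379*s^2 - 28*s + 48)/(96*s^4 + 584*s^3 + 916*s^2 + 484*s + 80)

Working:
Step 1: reduce the feedback loop with forward G2 and return G3 = (s + 1)/(4*s^2 + 5*s)
Step 2: reduce the series chain G4, G5 = (-1)/(s + 4)
Step 3: reduce the parallel group G1, [G2/(1+G2*G3)], (G4*G5) = (-16*s^4 - 88*s^3 - 113*s^2 - 20*s + 16)/(16*s^3 + 84*s^2 + 80*s)
Step 4: combine G6, G7 in parallel = (2*s^2 + 3*s)/(6*s^2 + 5*s + 1)
Step 5: reduce the series chain (G1+[G2/(1+G2*G3)]+(G4*G5)), (G6+G7): this yields T(s), and no further normalization is needed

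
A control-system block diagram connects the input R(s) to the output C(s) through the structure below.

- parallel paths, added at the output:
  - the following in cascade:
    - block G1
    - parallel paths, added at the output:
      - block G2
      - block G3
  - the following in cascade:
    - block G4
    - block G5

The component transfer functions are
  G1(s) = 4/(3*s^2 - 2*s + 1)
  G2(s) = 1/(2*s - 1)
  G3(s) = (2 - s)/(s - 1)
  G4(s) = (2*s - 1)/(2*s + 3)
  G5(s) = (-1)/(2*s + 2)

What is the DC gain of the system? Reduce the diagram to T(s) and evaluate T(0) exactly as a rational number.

Answer: -71/6

Working:
1. add G2, G3 (parallel) gives (-2*s^2 + 6*s - 3)/(2*s^2 - 3*s + 1)
2. cascade G1, (G2+G3) gives (-8*s^2 + 24*s - 12)/(6*s^4 - 13*s^3 + 11*s^2 - 5*s + 1)
3. series reduction of G4, G5 gives (1 - 2*s)/(4*s^2 + 10*s + 6)
4. reduce the parallel group (G1*(G2+G3)), (G4*G5) gives (-12*s^5 - 19*s^3 + 165*s^2 + 17*s - 71)/(24*s^6 + 8*s^5 - 50*s^4 + 12*s^3 + 20*s^2 - 20*s + 6)
That last expression is T(s); at s = 0 only the constant terms survive, so T(0) = -71/6.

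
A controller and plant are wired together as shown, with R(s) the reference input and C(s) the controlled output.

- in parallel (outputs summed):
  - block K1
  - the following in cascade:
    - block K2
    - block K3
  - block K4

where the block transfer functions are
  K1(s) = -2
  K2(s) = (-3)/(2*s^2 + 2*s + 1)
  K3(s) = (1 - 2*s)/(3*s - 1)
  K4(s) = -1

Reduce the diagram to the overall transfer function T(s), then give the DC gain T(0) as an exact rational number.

Step 1: combine K2, K3 in series -> (6*s - 3)/(6*s^3 + 4*s^2 + s - 1)
Step 2: combine K1, (K2*K3), K4 in parallel -> (-18*s^3 - 12*s^2 + 3*s)/(6*s^3 + 4*s^2 + s - 1)
Step 2 gives the overall T(s). Then T(0) = 0/(-1) = 0.

Hence the answer: 0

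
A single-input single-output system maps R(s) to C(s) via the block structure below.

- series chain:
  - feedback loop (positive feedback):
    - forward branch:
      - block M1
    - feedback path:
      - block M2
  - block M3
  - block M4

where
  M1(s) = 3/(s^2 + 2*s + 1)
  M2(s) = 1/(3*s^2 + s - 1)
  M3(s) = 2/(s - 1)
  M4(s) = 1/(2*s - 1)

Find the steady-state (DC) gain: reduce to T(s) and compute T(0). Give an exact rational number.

[1] close the feedback loop around M1, M2: (9*s^2 + 3*s - 3)/(3*s^4 + 7*s^3 + 4*s^2 - s - 4)
[2] reduce the series chain [M1/(1-M1*M2)], M3, M4: (18*s^2 + 6*s - 6)/(6*s^6 + 5*s^5 - 10*s^4 - 7*s^3 - s^2 + 11*s - 4)
DC gain: substitute s = 0 into T(s) from step 2: T(0) = -6/(-4) = 3/2.

Hence the answer: 3/2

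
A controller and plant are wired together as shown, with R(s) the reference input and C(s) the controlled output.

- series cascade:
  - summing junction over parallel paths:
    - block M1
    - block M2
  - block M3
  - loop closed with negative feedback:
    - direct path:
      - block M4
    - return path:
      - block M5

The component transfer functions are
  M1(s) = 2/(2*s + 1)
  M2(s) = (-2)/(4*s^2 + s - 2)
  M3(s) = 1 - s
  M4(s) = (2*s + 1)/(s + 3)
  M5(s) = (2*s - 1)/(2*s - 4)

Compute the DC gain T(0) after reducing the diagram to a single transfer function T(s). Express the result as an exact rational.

Answer: 12/13

Working:
Step 1: add M1, M2 (parallel) -> (8*s^2 - 2*s - 6)/(8*s^3 + 6*s^2 - 3*s - 2)
Step 2: feedback reduction of M4, M5 -> (4*s^2 - 6*s - 4)/(6*s^2 + 2*s - 13)
Step 3: series reduction of (M1+M2), M3, [M4/(1+M4*M5)] -> (-16*s^4 + 52*s^3 - 32*s^2 - 28*s + 24)/(24*s^4 + 14*s^3 - 62*s^2 - 17*s + 26)
Step 3 gives the overall T(s). Then T(0) = 24/26 = 12/13.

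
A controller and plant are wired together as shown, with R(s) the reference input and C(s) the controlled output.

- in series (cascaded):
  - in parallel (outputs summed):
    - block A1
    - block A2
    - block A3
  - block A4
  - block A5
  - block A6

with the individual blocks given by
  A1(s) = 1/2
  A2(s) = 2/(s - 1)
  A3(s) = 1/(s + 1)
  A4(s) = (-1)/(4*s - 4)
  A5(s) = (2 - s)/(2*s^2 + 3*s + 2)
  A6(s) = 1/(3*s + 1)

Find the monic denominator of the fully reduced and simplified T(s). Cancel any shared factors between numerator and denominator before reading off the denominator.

[1] sum the parallel branches A1, A2, A3: (s^2 + 6*s + 1)/(2*s^2 - 2)
[2] multiply (A1+A2+A3), A4, A5, A6 (series): (s^3 + 4*s^2 - 11*s - 2)/(48*s^6 + 40*s^5 - 64*s^4 - 96*s^3 + 56*s + 16)
No further cancellation is possible in the step-2 result, so that is T(s). Its denominator becomes monic after dividing by the leading coefficient 48.

Answer: s^6 + 5*s^5/6 - 4*s^4/3 - 2*s^3 + 7*s/6 + 1/3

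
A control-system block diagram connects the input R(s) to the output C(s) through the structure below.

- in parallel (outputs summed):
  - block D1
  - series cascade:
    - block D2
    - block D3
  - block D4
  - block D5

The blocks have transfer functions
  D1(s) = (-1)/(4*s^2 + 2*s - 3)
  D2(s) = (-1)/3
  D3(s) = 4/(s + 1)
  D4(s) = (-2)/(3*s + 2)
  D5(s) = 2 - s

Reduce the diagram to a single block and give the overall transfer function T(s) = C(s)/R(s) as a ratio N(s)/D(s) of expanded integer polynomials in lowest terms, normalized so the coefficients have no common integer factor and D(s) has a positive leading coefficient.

(1) multiply D2, D3 (series) -> (-4)/(3*s + 3)
(2) combine D1, (D2*D3), D4, D5 in parallel; the result is T(s) itself (integer coefficients, no common factor, positive leading denominator coefficient)

Answer: (-36*s^5 - 6*s^4 + 57*s^3 - 14*s^2 - 37*s)/(36*s^4 + 78*s^3 + 27*s^2 - 33*s - 18)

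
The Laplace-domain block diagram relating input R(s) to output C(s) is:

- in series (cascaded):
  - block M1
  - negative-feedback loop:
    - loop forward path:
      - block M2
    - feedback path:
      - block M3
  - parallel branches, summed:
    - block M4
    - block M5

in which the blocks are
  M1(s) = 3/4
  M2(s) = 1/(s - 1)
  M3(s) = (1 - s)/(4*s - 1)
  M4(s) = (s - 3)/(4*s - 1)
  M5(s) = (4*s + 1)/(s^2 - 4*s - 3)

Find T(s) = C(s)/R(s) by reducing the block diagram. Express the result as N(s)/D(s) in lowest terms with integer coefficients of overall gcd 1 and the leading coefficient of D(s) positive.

Answer: (3*s^3 + 27*s^2 + 27*s + 24)/(16*s^4 - 88*s^3 + 56*s^2 + 40*s - 24)

Working:
Step 1 - reduce the feedback loop with forward M2 and return M3 -> (4*s - 1)/(4*s^2 - 6*s + 2)
Step 2 - parallel reduction of M4, M5 -> (s^3 + 9*s^2 + 9*s + 8)/(4*s^3 - 17*s^2 - 8*s + 3)
Step 3 - combine M1, [M2/(1+M2*M3)], (M4+M5) in series, giving the overall T(s)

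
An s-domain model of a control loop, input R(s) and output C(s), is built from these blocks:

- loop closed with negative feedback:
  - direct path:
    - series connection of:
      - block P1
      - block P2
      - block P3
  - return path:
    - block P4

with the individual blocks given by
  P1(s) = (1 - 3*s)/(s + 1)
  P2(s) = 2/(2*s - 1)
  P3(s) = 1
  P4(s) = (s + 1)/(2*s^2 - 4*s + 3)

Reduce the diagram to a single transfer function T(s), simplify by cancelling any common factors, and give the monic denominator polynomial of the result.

Step 1 - combine P1, P2, P3 in series; result (2 - 6*s)/(2*s^2 + s - 1)
Step 2 - close the feedback loop around (P1*P2*P3), P4; result (-12*s^3 + 28*s^2 - 26*s + 6)/(4*s^4 - 6*s^3 - 6*s^2 + 3*s - 1)
No further cancellation is possible in the step-2 result, so that is T(s). Its denominator becomes monic after dividing by the leading coefficient 4.

Hence the answer: s^4 - 3*s^3/2 - 3*s^2/2 + 3*s/4 - 1/4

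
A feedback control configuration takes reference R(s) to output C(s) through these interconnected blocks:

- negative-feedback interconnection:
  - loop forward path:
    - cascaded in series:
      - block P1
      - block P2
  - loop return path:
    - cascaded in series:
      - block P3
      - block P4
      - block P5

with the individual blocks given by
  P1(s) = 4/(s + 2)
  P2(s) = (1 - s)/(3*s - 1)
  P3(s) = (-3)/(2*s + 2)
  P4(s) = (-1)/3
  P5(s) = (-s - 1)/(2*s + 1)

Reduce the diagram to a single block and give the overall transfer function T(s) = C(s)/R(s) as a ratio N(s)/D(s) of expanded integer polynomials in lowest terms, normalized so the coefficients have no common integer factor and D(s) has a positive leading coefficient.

Step 1 - reduce the series chain P1, P2 = (4 - 4*s)/(3*s^2 + 5*s - 2)
Step 2 - cascade P3, P4, P5 = (-1)/(4*s + 2)
Step 3 - collapse the loop ((P1*P2) forward, (P3*P4*P5) return), which is the overall transfer function T(s) = C(s)/R(s) in lowest terms

Therefore the answer is (-8*s^2 + 4*s + 4)/(6*s^3 + 13*s^2 + 3*s - 4).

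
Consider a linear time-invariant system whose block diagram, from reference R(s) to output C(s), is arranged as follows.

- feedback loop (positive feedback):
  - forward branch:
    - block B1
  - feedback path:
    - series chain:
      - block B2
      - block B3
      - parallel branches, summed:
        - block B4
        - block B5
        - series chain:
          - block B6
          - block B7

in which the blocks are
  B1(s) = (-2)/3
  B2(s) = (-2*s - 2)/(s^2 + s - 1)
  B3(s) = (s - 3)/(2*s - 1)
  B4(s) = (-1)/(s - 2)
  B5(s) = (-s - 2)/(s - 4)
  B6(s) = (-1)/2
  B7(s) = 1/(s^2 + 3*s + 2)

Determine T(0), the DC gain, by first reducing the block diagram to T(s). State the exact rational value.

1. combine B6, B7 in series, giving (-1)/(2*s^2 + 6*s + 4)
2. sum the parallel branches B4, B5, (B6*B7), giving (-2*s^4 - 8*s^3 + 5*s^2 + 50*s + 24)/(2*s^4 - 6*s^3 - 16*s^2 + 24*s + 32)
3. cascade B2, B3, (B4+B5+(B6*B7)), giving (2*s^5 + 2*s^4 - 29*s^3 - 35*s^2 + 126*s + 72)/(2*s^6 - 7*s^5 - 15*s^4 + 41*s^3 + 24*s^2 - 52*s + 16)
4. reduce the feedback loop with forward B1 and return (B2*B3*(B4+B5+(B6*B7))), giving (-4*s^6 + 14*s^5 + 30*s^4 - 82*s^3 - 48*s^2 + 104*s - 32)/(6*s^6 - 17*s^5 - 41*s^4 + 65*s^3 + 2*s^2 + 96*s + 192)
That last expression is T(s); at s = 0 only the constant terms survive, so T(0) = -32/192 = -1/6.

Therefore the answer is -1/6.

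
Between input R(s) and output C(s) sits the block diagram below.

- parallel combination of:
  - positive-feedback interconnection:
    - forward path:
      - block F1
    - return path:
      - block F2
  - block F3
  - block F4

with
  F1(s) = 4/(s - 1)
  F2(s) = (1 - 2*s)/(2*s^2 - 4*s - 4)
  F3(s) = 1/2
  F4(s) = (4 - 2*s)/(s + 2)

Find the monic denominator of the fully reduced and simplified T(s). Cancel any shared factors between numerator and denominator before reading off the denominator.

Reducing step by step:

Step 1 - collapse the loop (F1 forward, F2 return): (4*s^2 - 8*s - 8)/(s^3 - 3*s^2 + 4*s)
Step 2 - sum the parallel branches [F1/(1-F1*F2)], F3, F4: (-3*s^4 + 27*s^3 - 42*s^2 - 8*s - 32)/(2*s^4 - 2*s^3 - 4*s^2 + 16*s)
That last expression is T(s), already simplified. Scaling its denominator by 1/2 (the reciprocal of the leading coefficient) yields the monic denominator.

Answer: s^4 - s^3 - 2*s^2 + 8*s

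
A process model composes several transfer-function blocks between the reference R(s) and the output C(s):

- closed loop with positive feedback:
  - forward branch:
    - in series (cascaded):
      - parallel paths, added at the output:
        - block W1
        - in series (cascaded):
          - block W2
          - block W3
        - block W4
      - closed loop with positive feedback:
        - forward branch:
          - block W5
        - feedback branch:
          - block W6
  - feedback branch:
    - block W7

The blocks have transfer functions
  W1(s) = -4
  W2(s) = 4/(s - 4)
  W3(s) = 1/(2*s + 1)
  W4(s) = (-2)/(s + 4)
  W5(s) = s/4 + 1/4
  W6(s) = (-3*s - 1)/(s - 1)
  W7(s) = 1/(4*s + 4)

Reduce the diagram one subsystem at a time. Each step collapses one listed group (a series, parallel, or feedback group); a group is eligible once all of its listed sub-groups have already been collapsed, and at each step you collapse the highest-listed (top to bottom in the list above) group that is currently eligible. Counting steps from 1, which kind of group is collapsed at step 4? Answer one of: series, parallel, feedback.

Step 1: series reduction of W2, W3
Step 2: combine W1, (W2*W3), W4 in parallel
Step 3: feedback reduction of W5, W6
Step 4: series reduction of (W1+(W2*W3)+W4), [W5/(1-W5*W6)]
Step 5: feedback reduction of ((W1+(W2*W3)+W4)*[W5/(1-W5*W6)]), W7
Step 4: series.

Hence the answer: series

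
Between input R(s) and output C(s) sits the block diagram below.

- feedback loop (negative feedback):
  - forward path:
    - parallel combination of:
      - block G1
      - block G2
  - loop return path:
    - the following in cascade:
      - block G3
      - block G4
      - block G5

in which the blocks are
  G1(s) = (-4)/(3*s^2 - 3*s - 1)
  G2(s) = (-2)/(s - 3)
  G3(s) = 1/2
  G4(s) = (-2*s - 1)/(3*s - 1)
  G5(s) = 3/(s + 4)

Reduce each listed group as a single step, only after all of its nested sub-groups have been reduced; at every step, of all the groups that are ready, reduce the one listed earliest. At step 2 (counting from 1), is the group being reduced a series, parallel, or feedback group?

[1] add G1, G2 (parallel)
[2] combine G3, G4, G5 in series
[3] apply the feedback formula to (G1+G2), (G3*G4*G5)
At step 2 the group reduced is series.

Final answer: series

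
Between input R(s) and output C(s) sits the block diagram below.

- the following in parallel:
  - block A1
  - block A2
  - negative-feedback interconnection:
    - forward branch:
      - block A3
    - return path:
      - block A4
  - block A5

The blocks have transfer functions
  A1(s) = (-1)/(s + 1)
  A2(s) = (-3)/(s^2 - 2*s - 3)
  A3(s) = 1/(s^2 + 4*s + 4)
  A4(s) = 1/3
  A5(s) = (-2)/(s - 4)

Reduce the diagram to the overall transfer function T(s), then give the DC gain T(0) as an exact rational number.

Step 1: collapse the loop (A3 forward, A4 return) = 3/(3*s^2 + 12*s + 13)
Step 2: combine A1, A2, [A3/(1+A3*A4)], A5 in parallel = (-9*s^4 - 9*s^3 + 57*s^2 + 191*s + 114)/(3*s^5 - 6*s^4 - 44*s^3 + 18*s^2 + 209*s + 156)
The step-2 result is T(s). Setting s = 0: T(0) = 114/156 = 19/26.

Hence the answer: 19/26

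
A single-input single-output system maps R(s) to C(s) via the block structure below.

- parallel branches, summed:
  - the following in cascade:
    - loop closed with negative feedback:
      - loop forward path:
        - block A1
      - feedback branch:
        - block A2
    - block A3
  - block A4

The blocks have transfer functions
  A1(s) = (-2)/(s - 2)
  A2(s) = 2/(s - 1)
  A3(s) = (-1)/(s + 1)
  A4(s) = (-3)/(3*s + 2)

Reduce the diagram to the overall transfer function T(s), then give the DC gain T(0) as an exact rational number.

1. collapse the loop (A1 forward, A2 return); result (2 - 2*s)/(s^2 - 3*s - 2)
2. series reduction of [A1/(1+A1*A2)], A3; result (2*s - 2)/(s^3 - 2*s^2 - 5*s - 2)
3. parallel reduction of ([A1/(1+A1*A2)]*A3), A4; result (-3*s^3 + 12*s^2 + 13*s + 2)/(3*s^4 - 4*s^3 - 19*s^2 - 16*s - 4)
DC gain: substitute s = 0 into T(s) from step 3: T(0) = 2/(-4) = -1/2.

Hence the answer: -1/2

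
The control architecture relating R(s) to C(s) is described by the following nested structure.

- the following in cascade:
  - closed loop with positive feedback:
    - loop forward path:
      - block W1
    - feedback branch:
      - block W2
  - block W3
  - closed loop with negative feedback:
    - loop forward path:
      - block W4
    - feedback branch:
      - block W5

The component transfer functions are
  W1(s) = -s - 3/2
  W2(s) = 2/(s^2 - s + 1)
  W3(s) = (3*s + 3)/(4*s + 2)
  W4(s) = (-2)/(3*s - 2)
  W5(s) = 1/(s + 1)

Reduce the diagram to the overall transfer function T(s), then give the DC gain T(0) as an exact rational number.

Answer: -9/32

Working:
[1] reduce the feedback loop with forward W1 and return W2; result (-2*s^3 - s^2 + s - 3)/(2*s^2 + 2*s + 8)
[2] apply the feedback formula to W4, W5; result (-2*s - 2)/(3*s^2 + s - 4)
[3] series reduction of [W1/(1-W1*W2)], W3, [W4/(1+W4*W5)]; result (6*s^5 + 15*s^4 + 9*s^3 + 6*s^2 + 15*s + 9)/(12*s^5 + 22*s^4 + 44*s^3 + 18*s^2 - 64*s - 32)
That last expression is T(s); at s = 0 only the constant terms survive, so T(0) = 9/(-32) = -9/32.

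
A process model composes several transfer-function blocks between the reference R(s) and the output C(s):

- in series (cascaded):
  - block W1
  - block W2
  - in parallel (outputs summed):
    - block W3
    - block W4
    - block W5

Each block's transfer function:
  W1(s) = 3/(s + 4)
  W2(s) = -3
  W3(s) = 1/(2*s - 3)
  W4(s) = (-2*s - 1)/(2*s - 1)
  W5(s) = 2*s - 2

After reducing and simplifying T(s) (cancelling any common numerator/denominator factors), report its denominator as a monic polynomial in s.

1. parallel reduction of W3, W4, W5 -> (8*s^3 - 28*s^2 + 28*s - 4)/(4*s^2 - 8*s + 3)
2. combine W1, W2, (W3+W4+W5) in series -> (-72*s^3 + 252*s^2 - 252*s + 36)/(4*s^3 + 8*s^2 - 29*s + 12)
T(s) is the step-2 result (common factors already cancelled). Leading coefficient of the denominator: 4. Divide through by 4 for the monic polynomial.

Answer: s^3 + 2*s^2 - 29*s/4 + 3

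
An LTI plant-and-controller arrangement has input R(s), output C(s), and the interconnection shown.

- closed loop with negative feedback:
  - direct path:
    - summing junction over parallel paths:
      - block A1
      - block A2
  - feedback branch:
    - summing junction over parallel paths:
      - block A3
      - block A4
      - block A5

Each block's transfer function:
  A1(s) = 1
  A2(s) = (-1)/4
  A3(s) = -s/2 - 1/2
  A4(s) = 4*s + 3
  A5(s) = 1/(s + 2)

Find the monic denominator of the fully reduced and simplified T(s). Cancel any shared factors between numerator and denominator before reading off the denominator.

Step 1: sum the parallel branches A1, A2 gives 3/4
Step 2: combine A3, A4, A5 in parallel gives (7*s^2 + 19*s + 12)/(2*s + 4)
Step 3: collapse the loop ((A1+A2) forward, (A3+A4+A5) return) gives (6*s + 12)/(21*s^2 + 65*s + 52)
Step 3 gives the fully reduced T(s), with no common factor left to cancel. The denominator's leading coefficient is 21, so divide each of its coefficients by 21 to get the monic form.

Answer: s^2 + 65*s/21 + 52/21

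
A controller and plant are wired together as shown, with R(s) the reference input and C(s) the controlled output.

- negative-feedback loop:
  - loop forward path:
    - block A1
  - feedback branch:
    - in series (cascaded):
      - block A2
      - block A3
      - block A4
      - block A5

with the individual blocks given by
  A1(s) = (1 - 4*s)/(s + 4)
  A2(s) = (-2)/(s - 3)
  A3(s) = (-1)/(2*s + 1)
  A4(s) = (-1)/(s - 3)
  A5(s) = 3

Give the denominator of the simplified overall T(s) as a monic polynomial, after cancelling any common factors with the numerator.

(1) reduce the series chain A2, A3, A4, A5; result (-6)/(2*s^3 - 11*s^2 + 12*s + 9)
(2) collapse the loop (A1 forward, (A2*A3*A4*A5) return); result (-8*s^4 + 46*s^3 - 59*s^2 - 24*s + 9)/(2*s^4 - 3*s^3 - 32*s^2 + 81*s + 30)
No further cancellation is possible in the step-2 result, so that is T(s). Its denominator becomes monic after dividing by the leading coefficient 2.

Therefore the answer is s^4 - 3*s^3/2 - 16*s^2 + 81*s/2 + 15.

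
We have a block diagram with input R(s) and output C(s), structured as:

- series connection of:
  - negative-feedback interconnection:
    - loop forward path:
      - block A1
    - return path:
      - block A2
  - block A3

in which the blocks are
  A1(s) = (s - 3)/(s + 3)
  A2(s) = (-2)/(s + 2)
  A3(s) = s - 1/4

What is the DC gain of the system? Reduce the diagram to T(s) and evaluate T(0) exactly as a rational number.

Step 1. feedback reduction of A1, A2 = (s^2 - s - 6)/(s^2 + 3*s + 12)
Step 2. series reduction of [A1/(1+A1*A2)], A3 = (4*s^3 - 5*s^2 - 23*s + 6)/(4*s^2 + 12*s + 48)
The step-2 result is T(s). Setting s = 0: T(0) = 6/48 = 1/8.

Answer: 1/8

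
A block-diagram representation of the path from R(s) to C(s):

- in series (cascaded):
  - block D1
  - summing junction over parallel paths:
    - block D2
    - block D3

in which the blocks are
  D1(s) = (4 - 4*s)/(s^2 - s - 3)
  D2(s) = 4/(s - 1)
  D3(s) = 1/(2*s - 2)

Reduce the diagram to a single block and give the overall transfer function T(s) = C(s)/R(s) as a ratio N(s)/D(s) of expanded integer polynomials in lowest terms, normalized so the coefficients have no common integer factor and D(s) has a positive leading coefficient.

Step 1 - sum the parallel branches D2, D3: 9/(2*s - 2)
Step 2 - combine D1, (D2+D3) in series, giving the overall T(s)

Hence the answer: (-18)/(s^2 - s - 3)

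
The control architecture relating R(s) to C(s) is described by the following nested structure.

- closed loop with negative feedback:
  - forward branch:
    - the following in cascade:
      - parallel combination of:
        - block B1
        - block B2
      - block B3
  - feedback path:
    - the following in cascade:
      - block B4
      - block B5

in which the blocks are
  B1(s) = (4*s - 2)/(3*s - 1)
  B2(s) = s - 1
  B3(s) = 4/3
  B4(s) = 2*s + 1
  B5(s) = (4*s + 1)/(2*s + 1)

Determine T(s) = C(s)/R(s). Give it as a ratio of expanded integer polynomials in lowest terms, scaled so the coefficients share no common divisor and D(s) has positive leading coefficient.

First reduce the diagram to T(s).

Step 1 - combine B1, B2 in parallel: (3*s^2 - 1)/(3*s - 1)
Step 2 - multiply (B1+B2), B3 (series): (12*s^2 - 4)/(9*s - 3)
Step 3 - cascade B4, B5: 4*s + 1
Step 4 - feedback reduction of ((B1+B2)*B3), (B4*B5): this yields T(s), and no further normalization is needed

Answer: (12*s^2 - 4)/(48*s^3 + 12*s^2 - 7*s - 7)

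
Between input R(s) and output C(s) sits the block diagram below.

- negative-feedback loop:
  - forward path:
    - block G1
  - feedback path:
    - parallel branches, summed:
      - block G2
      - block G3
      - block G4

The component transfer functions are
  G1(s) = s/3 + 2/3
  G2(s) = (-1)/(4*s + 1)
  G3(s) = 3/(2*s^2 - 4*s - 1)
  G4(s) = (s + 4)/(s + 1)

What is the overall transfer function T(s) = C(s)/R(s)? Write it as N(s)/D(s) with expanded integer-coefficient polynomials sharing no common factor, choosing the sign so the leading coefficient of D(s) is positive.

[1] reduce the parallel group G2, G3, G4, giving (8*s^4 + 16*s^3 - 50*s^2 - 13*s)/(8*s^4 - 6*s^3 - 22*s^2 - 9*s - 1)
[2] close the feedback loop around G1, (G2+G3+G4); the result is T(s) itself (integer coefficients, no common factor, positive leading denominator coefficient)

Final answer: (8*s^5 + 10*s^4 - 34*s^3 - 53*s^2 - 19*s - 2)/(8*s^5 + 56*s^4 - 36*s^3 - 179*s^2 - 53*s - 3)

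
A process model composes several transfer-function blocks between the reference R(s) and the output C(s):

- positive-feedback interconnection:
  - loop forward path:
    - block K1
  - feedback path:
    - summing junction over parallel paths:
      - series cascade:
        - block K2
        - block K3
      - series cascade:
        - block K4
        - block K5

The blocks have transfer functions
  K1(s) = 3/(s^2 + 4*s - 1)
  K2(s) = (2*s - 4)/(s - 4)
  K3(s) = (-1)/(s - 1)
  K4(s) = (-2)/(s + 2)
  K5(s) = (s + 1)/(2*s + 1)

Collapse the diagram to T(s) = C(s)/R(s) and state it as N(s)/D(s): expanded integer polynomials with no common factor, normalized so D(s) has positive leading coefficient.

Reducing step by step:

Step 1. reduce the series chain K2, K3 gives (4 - 2*s)/(s^2 - 5*s + 4)
Step 2. reduce the series chain K4, K5 gives (-2*s - 2)/(2*s^2 + 5*s + 2)
Step 3. sum the parallel branches (K2*K3), (K4*K5) gives (-6*s^3 + 6*s^2 + 18*s)/(2*s^4 - 5*s^3 - 15*s^2 + 10*s + 8)
Step 4. close the feedback loop around K1, ((K2*K3)+(K4*K5)), giving the overall T(s)

Answer: (6*s^4 - 15*s^3 - 45*s^2 + 30*s + 24)/(2*s^6 + 3*s^5 - 37*s^4 - 27*s^3 + 45*s^2 - 32*s - 8)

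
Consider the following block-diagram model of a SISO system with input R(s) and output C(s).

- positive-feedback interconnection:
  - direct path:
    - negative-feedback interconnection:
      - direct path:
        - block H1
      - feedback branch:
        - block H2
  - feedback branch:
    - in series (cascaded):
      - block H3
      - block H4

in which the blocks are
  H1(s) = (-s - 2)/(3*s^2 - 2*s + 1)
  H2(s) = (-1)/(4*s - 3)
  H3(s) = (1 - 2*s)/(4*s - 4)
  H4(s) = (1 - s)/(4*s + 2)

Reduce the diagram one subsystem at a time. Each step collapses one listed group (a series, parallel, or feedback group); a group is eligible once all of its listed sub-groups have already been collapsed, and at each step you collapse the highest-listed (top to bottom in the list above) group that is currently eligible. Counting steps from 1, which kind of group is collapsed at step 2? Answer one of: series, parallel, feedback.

Answer: series

Working:
1. apply the feedback formula to H1, H2
2. reduce the series chain H3, H4
3. reduce the feedback loop with forward [H1/(1+H1*H2)] and return (H3*H4)
Step 2: series.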